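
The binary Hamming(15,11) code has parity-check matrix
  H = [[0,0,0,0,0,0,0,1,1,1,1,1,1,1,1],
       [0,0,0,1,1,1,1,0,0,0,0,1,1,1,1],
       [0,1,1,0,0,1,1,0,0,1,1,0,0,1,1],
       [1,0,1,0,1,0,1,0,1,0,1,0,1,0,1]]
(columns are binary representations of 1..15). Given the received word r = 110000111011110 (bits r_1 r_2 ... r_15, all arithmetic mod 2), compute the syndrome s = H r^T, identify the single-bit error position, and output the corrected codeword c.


s = (0, 0, 0, 1)^T, error position = 1, corrected codeword c = 010000111011110

Compute s = H r^T mod 2 one row at a time:
  s_1 = 1 + 1 + 0 + 1 + 1 + 1 + 1 + 0 = 6 ≡ 0 (mod 2).
  s_2 = 0 + 0 + 0 + 1 + 1 + 1 + 1 + 0 = 4 ≡ 0 (mod 2).
  s_3 = 1 + 0 + 0 + 1 + 0 + 1 + 1 + 0 = 4 ≡ 0 (mod 2).
  s_4 = 1 + 0 + 0 + 1 + 1 + 1 + 1 + 0 = 5 ≡ 1 (mod 2).
s = (0, 0, 0, 1)^T — this equals column 1 of H (binary 0001), so error is at position 1.
Correct: flip bit 1 of r = 110000111011110 to get c = 010000111011110.


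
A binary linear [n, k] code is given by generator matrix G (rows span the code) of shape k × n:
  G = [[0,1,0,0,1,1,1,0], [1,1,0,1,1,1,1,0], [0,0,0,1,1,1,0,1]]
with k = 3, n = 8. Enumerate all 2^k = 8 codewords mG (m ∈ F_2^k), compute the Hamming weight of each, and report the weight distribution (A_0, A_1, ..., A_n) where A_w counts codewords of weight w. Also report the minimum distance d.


Weight distribution: A_0 = 1, A_2 = 1, A_4 = 5, A_6 = 1. Minimum distance d = 2.

Enumerate all 2^3 = 8 messages m ∈ F_2^3.
For each, compute codeword c = mG in F_2^8, then tally its weight.
  m = 000 → c = 00000000, weight = 0.
  m = 100 → c = 01001110, weight = 4.
  m = 010 → c = 11011110, weight = 6.
  m = 110 → c = 10010000, weight = 2.
  m = 001 → c = 00011101, weight = 4.
  m = 101 → c = 01010011, weight = 4.
  m = 011 → c = 11000011, weight = 4.
  m = 111 → c = 10001101, weight = 4.
Tally weights:
  weight 0: 1 codewords.
  weight 2: 1 codewords.
  weight 4: 5 codewords.
  weight 6: 1 codewords.
Minimum distance d = smallest w > 0 with A_w > 0 = 2.
Sanity: Σ A_w = 8 = 2^3 = 8 ✓.


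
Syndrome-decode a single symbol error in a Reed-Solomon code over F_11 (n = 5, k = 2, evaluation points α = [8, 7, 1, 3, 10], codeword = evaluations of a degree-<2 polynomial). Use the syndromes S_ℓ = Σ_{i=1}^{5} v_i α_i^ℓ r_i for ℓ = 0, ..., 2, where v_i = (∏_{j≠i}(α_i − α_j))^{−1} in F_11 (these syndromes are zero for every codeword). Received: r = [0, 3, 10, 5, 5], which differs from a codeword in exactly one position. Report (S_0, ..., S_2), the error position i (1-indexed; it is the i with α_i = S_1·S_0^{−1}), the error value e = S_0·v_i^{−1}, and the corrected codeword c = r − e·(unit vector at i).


S = (2, 6, 7), error at position 4, error magnitude e = 1, c = [0, 3, 10, 4, 5].

Step 1: column multipliers v_i = (∏_{j≠i}(α_i − α_j))^{−1} mod 11.
  i = 1 (α = 8): (8−7)(8−1)(8−3)(8−10) = 1·7·5·(−2) = −70 ≡ 7, so v_1 = 7^{−1} = 8 (mod 11).
  i = 2 (α = 7): (7−8)(7−1)(7−3)(7−10) = (−1)·6·4·(−3) = 72 ≡ 6, so v_2 = 6^{−1} = 2 (mod 11).
  i = 3 (α = 1): (1−8)(1−7)(1−3)(1−10) = (−7)·(−6)·(−2)·(−9) = 756 ≡ 8, so v_3 = 8^{−1} = 7 (mod 11).
  i = 4 (α = 3): (3−8)(3−7)(3−1)(3−10) = (−5)·(−4)·2·(−7) = −280 ≡ 6, so v_4 = 6^{−1} = 2 (mod 11).
  i = 5 (α = 10): (10−8)(10−7)(10−1)(10−3) = 2·3·9·7 = 378 ≡ 4, so v_5 = 4^{−1} = 3 (mod 11).
  v = [8, 2, 7, 2, 3].
Step 2: syndromes of r = [0, 3, 10, 5, 5] (all sums mod 11).
  S_0 = Σ v_i r_i = 8·0 + 2·3 + 7·10 + 2·5 + 3·5 = 101 ≡ 2.
  S_1 = Σ v_i α_i r_i = 8·8·0 + 2·7·3 + 7·1·10 + 2·3·5 + 3·10·5 = 292 ≡ 6.
  α_i^2 mod 11 = [9, 5, 1, 9, 1].
  S_2 = Σ v_i α_i^2 r_i = 8·9·0 + 2·5·3 + 7·1·10 + 2·9·5 + 3·1·5 = 205 ≡ 7.
  S = (2, 6, 7) ≠ 0, so r is not a codeword (an error is present).
Step 3: locate the error. For a single error e at position i, S_ℓ = v_i·e·α_i^ℓ, so α_err = S_1/S_0.
  S_0^{−1} = 2^{−1} = 6 (mod 11), so α_err = 6·6 = 36 ≡ 3 = α_4. Error position i = 4.
  Consistency check: S_2/S_1 = 7·2 = 14 ≡ 3 = α_err ✓ (single-error assumption holds).
Step 4: error magnitude e = S_0/v_4 = S_0·∏_{j≠4}(α_4 − α_j) = 2·6 = 12 ≡ 1 (mod 11).
Step 5: correct position 4: c_4 = r_4 − e = 5 − 1 ≡ 4 (mod 11). Hence c = [0, 3, 10, 4, 5].
  Check: interpolating c through the α_i gives m(x) = 2 + 8·x (degree < 2) with m(α_i) = c_i for every i, so c is indeed a codeword.


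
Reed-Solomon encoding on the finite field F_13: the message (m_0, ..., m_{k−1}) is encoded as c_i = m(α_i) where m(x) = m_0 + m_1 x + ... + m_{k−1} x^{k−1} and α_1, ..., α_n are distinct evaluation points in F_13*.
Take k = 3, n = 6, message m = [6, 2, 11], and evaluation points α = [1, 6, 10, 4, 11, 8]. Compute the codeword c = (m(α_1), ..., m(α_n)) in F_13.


c = [6, 11, 8, 8, 7, 11]

Message polynomial: m(x) = 6 + 2·x + 11·x^2 (mod 13).
For each evaluation point α_i, compute m(α_i) mod 13:
  α_1 = 1: Horner steps 11 → 0 → 6, so m(1) = 6.
  α_2 = 6: Horner steps 11 → 3 → 11, so m(6) = 11.
  α_3 = 10: Horner steps 11 → 8 → 8, so m(10) = 8.
  α_4 = 4: Horner steps 11 → 7 → 8, so m(4) = 8.
  α_5 = 11: Horner steps 11 → 6 → 7, so m(11) = 7.
  α_6 = 8: Horner steps 11 → 12 → 11, so m(8) = 11.
Codeword c = [6, 11, 8, 8, 7, 11] ∈ F_13^6.


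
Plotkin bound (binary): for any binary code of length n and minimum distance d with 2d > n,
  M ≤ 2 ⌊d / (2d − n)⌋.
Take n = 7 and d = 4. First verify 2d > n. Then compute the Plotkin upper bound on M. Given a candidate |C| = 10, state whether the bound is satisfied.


Plotkin bound M ≤ 8; given |C| = 10 > bound (violated).

Check applicability: 2d = 8, n = 7.
2d − n = 1 > 0, so Plotkin applies.
Compute d/(2d−n) = 4/1 ≈ 4.0000.
⌊d/(2d−n)⌋ = 4.
Plotkin bound: M ≤ 2·4 = 8.
Given |C| = 10, check: VIOLATED.
This |C| is above the Plotkin bound, so no binary code with n = 7, d = 4 and 10 codewords exists.


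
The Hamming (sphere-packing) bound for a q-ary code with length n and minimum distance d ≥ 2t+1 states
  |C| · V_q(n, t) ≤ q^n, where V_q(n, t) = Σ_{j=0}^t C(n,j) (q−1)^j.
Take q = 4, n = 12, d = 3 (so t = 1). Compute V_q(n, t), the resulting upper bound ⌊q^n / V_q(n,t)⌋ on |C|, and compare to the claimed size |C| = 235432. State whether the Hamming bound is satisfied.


V_q(n, t) = 37, q^n = 16777216, Hamming bound = 453438, |C| = 235432 ≤ bound (satisfied).

Step 1: Compute V_q(n, t) = Σ_{j=0}^1 C(n, j) (q−1)^j.
  j = 0: C(12,0)·(3)^0 = 1·1 = 1.
  j = 1: C(12,1)·(3)^1 = 12·3 = 36.
  V_q(n, t) = 1 + 36 = 37.
Step 2: q^n = 4^12 = 16777216.
Step 3: Hamming bound ⌊q^n / V_q(n,t)⌋ = ⌊16777216/37⌋ = 453438.
Step 4: Compare |C| = 235432 to 453438: satisfied.
The claimed |C| lies below the Hamming bound.


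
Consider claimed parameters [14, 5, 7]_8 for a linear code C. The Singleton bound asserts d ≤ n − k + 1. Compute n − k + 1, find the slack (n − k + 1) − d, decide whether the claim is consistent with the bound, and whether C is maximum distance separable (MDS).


Singleton RHS = n − k + 1 = 10, slack = 3, bound satisfied, not MDS.

Singleton bound: d ≤ n − k + 1.
Here n = 14, k = 5, so n − k + 1 = 10.
Given d = 7, check d ≤ 10: YES.
Slack = (n − k + 1) − d = 3.
The code is NOT MDS (slack = 3 > 0).
Description: the claimed parameters are [14, 5, 7]_8; such a code would be non-MDS.


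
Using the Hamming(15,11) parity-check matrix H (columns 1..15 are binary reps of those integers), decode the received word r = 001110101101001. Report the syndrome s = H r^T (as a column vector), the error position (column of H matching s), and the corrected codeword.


s = (0, 1, 0, 1)^T, error position = 5, corrected codeword c = 001100101101001

Compute s = H r^T mod 2 one row at a time:
  s_1 = 0 + 1 + 1 + 0 + 1 + 0 + 0 + 1 = 4 ≡ 0 (mod 2).
  s_2 = 1 + 1 + 0 + 1 + 1 + 0 + 0 + 1 = 5 ≡ 1 (mod 2).
  s_3 = 0 + 1 + 0 + 1 + 1 + 0 + 0 + 1 = 4 ≡ 0 (mod 2).
  s_4 = 0 + 1 + 1 + 1 + 1 + 0 + 0 + 1 = 5 ≡ 1 (mod 2).
s = (0, 1, 0, 1)^T — this equals column 5 of H (binary 0101), so error is at position 5.
Correct: flip bit 5 of r = 001110101101001 to get c = 001100101101001.


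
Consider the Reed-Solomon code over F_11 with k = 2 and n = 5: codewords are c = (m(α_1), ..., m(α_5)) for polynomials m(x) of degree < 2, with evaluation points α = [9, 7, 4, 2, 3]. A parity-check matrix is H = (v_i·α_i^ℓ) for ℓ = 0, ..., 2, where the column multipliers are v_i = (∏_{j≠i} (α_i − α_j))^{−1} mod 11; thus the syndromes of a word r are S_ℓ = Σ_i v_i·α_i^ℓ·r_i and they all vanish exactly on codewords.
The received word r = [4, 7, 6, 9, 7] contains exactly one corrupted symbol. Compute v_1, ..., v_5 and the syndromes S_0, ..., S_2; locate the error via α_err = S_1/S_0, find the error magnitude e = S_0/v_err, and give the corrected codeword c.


S = (3, 9, 5), error at position 5, error magnitude e = 5, c = [4, 7, 6, 9, 2].

Step 1: column multipliers v_i = (∏_{j≠i}(α_i − α_j))^{−1} mod 11.
  i = 1 (α = 9): (9−7)(9−4)(9−2)(9−3) = 2·5·7·6 = 420 ≡ 2, so v_1 = 2^{−1} = 6 (mod 11).
  i = 2 (α = 7): (7−9)(7−4)(7−2)(7−3) = (−2)·3·5·4 = −120 ≡ 1, so v_2 = 1^{−1} = 1 (mod 11).
  i = 3 (α = 4): (4−9)(4−7)(4−2)(4−3) = (−5)·(−3)·2·1 = 30 ≡ 8, so v_3 = 8^{−1} = 7 (mod 11).
  i = 4 (α = 2): (2−9)(2−7)(2−4)(2−3) = (−7)·(−5)·(−2)·(−1) = 70 ≡ 4, so v_4 = 4^{−1} = 3 (mod 11).
  i = 5 (α = 3): (3−9)(3−7)(3−4)(3−2) = (−6)·(−4)·(−1)·1 = −24 ≡ 9, so v_5 = 9^{−1} = 5 (mod 11).
  v = [6, 1, 7, 3, 5].
Step 2: syndromes of r = [4, 7, 6, 9, 7] (all sums mod 11).
  S_0 = Σ v_i r_i = 6·4 + 1·7 + 7·6 + 3·9 + 5·7 = 135 ≡ 3.
  S_1 = Σ v_i α_i r_i = 6·9·4 + 1·7·7 + 7·4·6 + 3·2·9 + 5·3·7 = 592 ≡ 9.
  α_i^2 mod 11 = [4, 5, 5, 4, 9].
  S_2 = Σ v_i α_i^2 r_i = 6·4·4 + 1·5·7 + 7·5·6 + 3·4·9 + 5·9·7 = 764 ≡ 5.
  S = (3, 9, 5) ≠ 0, so r is not a codeword (an error is present).
Step 3: locate the error. For a single error e at position i, S_ℓ = v_i·e·α_i^ℓ, so α_err = S_1/S_0.
  S_0^{−1} = 3^{−1} = 4 (mod 11), so α_err = 9·4 = 36 ≡ 3 = α_5. Error position i = 5.
  Consistency check: S_2/S_1 = 5·5 = 25 ≡ 3 = α_err ✓ (single-error assumption holds).
Step 4: error magnitude e = S_0/v_5 = S_0·∏_{j≠5}(α_5 − α_j) = 3·9 = 27 ≡ 5 (mod 11).
Step 5: correct position 5: c_5 = r_5 − e = 7 − 5 ≡ 2 (mod 11). Hence c = [4, 7, 6, 9, 2].
  Check: interpolating c through the α_i gives m(x) = 1 + 4·x (degree < 2) with m(α_i) = c_i for every i, so c is indeed a codeword.


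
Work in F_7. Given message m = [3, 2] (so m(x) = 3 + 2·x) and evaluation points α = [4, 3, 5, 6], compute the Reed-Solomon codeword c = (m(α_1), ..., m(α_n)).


c = [4, 2, 6, 1]

Message polynomial: m(x) = 3 + 2·x (mod 7).
For each evaluation point α_i, compute m(α_i) mod 7:
  α_1 = 4: Horner steps 2 → 4, so m(4) = 4.
  α_2 = 3: Horner steps 2 → 2, so m(3) = 2.
  α_3 = 5: Horner steps 2 → 6, so m(5) = 6.
  α_4 = 6: Horner steps 2 → 1, so m(6) = 1.
Codeword c = [4, 2, 6, 1] ∈ F_7^4.


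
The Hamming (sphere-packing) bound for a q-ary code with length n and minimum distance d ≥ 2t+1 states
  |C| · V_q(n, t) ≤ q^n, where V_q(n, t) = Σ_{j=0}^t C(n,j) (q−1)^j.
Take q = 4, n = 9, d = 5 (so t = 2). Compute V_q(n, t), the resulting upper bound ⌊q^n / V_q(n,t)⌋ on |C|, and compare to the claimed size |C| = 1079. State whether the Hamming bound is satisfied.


V_q(n, t) = 352, q^n = 262144, Hamming bound = 744, |C| = 1079 > bound (violated).

Step 1: Compute V_q(n, t) = Σ_{j=0}^2 C(n, j) (q−1)^j.
  j = 0: C(9,0)·(3)^0 = 1·1 = 1.
  j = 1: C(9,1)·(3)^1 = 9·3 = 27.
  j = 2: C(9,2)·(3)^2 = 36·9 = 324.
  V_q(n, t) = 1 + 27 + 324 = 352.
Step 2: q^n = 4^9 = 262144.
Step 3: Hamming bound ⌊q^n / V_q(n,t)⌋ = ⌊262144/352⌋ = 744.
Step 4: Compare |C| = 1079 to 744: violated.
The claimed |C| lies above the Hamming bound, so no 4-ary code of length 9 with d ≥ 5 can have 1079 codewords.


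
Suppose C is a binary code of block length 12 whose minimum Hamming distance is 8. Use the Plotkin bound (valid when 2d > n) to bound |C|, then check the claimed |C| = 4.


Plotkin bound M ≤ 4; given |C| = 4 ≤ bound (satisfied).

Check applicability: 2d = 16, n = 12.
2d − n = 4 > 0, so Plotkin applies.
Compute d/(2d−n) = 8/4 ≈ 2.0000.
⌊d/(2d−n)⌋ = 2.
Plotkin bound: M ≤ 2·2 = 4.
Given |C| = 4, check: satisfied.
This |C| is at the Plotkin bound.


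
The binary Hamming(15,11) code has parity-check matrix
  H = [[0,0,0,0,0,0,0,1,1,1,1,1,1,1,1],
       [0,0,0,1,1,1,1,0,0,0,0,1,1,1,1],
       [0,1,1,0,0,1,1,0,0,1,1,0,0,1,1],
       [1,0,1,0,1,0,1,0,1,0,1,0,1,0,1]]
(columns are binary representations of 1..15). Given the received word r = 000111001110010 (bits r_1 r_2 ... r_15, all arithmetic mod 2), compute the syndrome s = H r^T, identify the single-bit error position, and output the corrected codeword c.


s = (0, 0, 0, 1)^T, error position = 1, corrected codeword c = 100111001110010

Compute s = H r^T mod 2 one row at a time:
  s_1 = 0 + 1 + 1 + 1 + 0 + 0 + 1 + 0 = 4 ≡ 0 (mod 2).
  s_2 = 1 + 1 + 1 + 0 + 0 + 0 + 1 + 0 = 4 ≡ 0 (mod 2).
  s_3 = 0 + 0 + 1 + 0 + 1 + 1 + 1 + 0 = 4 ≡ 0 (mod 2).
  s_4 = 0 + 0 + 1 + 0 + 1 + 1 + 0 + 0 = 3 ≡ 1 (mod 2).
s = (0, 0, 0, 1)^T — this equals column 1 of H (binary 0001), so error is at position 1.
Correct: flip bit 1 of r = 000111001110010 to get c = 100111001110010.


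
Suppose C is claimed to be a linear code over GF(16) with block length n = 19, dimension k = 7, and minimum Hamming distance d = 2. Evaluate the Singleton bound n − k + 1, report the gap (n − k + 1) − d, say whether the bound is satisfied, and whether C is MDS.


Singleton RHS = n − k + 1 = 13, slack = 11, bound satisfied, not MDS.

Singleton bound: d ≤ n − k + 1.
Here n = 19, k = 7, so n − k + 1 = 13.
Given d = 2, check d ≤ 13: YES.
Slack = (n − k + 1) − d = 11.
The code is NOT MDS (slack = 11 > 0).
Description: the claimed parameters are [19, 7, 2]_16; such a code would be non-MDS.


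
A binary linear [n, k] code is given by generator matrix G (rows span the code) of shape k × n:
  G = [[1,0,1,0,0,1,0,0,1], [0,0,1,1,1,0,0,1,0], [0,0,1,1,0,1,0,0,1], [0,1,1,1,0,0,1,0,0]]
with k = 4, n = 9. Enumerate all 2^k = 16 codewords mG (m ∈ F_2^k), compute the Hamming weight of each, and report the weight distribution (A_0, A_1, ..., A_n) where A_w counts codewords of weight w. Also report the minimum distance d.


Weight distribution: A_0 = 1, A_2 = 1, A_4 = 9, A_6 = 3, A_8 = 2. Minimum distance d = 2.

Enumerate all 2^4 = 16 messages m ∈ F_2^4.
For each, compute codeword c = mG in F_2^9, then tally its weight.
  m = 0000 → c = 000000000, weight = 0.
  m = 1000 → c = 101001001, weight = 4.
  m = 0100 → c = 001110010, weight = 4.
  m = 1100 → c = 100111011, weight = 6.
  m = 0010 → c = 001101001, weight = 4.
  m = 1010 → c = 100100000, weight = 2.
  m = 0110 → c = 000011011, weight = 4.
  m = 1110 → c = 101010010, weight = 4.
  m = 0001 → c = 011100100, weight = 4.
  m = 1001 → c = 110101101, weight = 6.
  m = 0101 → c = 010010110, weight = 4.
  m = 1101 → c = 111011111, weight = 8.
  m = 0011 → c = 010001101, weight = 4.
  m = 1011 → c = 111000100, weight = 4.
  m = 0111 → c = 011111111, weight = 8.
  m = 1111 → c = 110110110, weight = 6.
Tally weights:
  weight 0: 1 codewords.
  weight 2: 1 codewords.
  weight 4: 9 codewords.
  weight 6: 3 codewords.
  weight 8: 2 codewords.
Minimum distance d = smallest w > 0 with A_w > 0 = 2.
Sanity: Σ A_w = 16 = 2^4 = 16 ✓.


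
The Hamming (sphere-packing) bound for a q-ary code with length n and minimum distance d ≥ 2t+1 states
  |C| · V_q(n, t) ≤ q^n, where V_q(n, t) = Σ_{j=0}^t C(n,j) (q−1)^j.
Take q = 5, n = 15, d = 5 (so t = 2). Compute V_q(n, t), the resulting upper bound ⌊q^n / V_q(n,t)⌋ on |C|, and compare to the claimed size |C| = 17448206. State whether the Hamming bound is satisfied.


V_q(n, t) = 1741, q^n = 30517578125, Hamming bound = 17528764, |C| = 17448206 ≤ bound (satisfied).

Step 1: Compute V_q(n, t) = Σ_{j=0}^2 C(n, j) (q−1)^j.
  j = 0: C(15,0)·(4)^0 = 1·1 = 1.
  j = 1: C(15,1)·(4)^1 = 15·4 = 60.
  j = 2: C(15,2)·(4)^2 = 105·16 = 1680.
  V_q(n, t) = 1 + 60 + 1680 = 1741.
Step 2: q^n = 5^15 = 30517578125.
Step 3: Hamming bound ⌊q^n / V_q(n,t)⌋ = ⌊30517578125/1741⌋ = 17528764.
Step 4: Compare |C| = 17448206 to 17528764: satisfied.
The claimed |C| lies below the Hamming bound.


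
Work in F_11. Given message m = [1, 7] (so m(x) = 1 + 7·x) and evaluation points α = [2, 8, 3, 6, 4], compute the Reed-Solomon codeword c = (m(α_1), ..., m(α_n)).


c = [4, 2, 0, 10, 7]

Message polynomial: m(x) = 1 + 7·x (mod 11).
For each evaluation point α_i, compute m(α_i) mod 11:
  α_1 = 2: Horner steps 7 → 4, so m(2) = 4.
  α_2 = 8: Horner steps 7 → 2, so m(8) = 2.
  α_3 = 3: Horner steps 7 → 0, so m(3) = 0.
  α_4 = 6: Horner steps 7 → 10, so m(6) = 10.
  α_5 = 4: Horner steps 7 → 7, so m(4) = 7.
Codeword c = [4, 2, 0, 10, 7] ∈ F_11^5.


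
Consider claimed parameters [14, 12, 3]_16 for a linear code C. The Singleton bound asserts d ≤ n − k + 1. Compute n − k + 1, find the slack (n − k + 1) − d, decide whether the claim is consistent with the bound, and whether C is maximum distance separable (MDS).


Singleton RHS = n − k + 1 = 3, slack = 0, bound satisfied, MDS.

Singleton bound: d ≤ n − k + 1.
Here n = 14, k = 12, so n − k + 1 = 3.
Given d = 3, check d ≤ 3: YES.
Slack = (n − k + 1) − d = 0.
The code is MDS (slack = 0).
Description: the claimed parameters are [14, 12, 3]_16; such a code would be MDS (meets Singleton bound).


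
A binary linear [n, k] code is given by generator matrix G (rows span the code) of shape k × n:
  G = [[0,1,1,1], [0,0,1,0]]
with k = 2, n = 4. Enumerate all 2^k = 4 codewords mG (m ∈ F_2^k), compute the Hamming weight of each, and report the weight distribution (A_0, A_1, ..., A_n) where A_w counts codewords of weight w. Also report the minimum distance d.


Weight distribution: A_0 = 1, A_1 = 1, A_2 = 1, A_3 = 1. Minimum distance d = 1.

Enumerate all 2^2 = 4 messages m ∈ F_2^2.
For each, compute codeword c = mG in F_2^4, then tally its weight.
  m = 00 → c = 0000, weight = 0.
  m = 10 → c = 0111, weight = 3.
  m = 01 → c = 0010, weight = 1.
  m = 11 → c = 0101, weight = 2.
Tally weights:
  weight 0: 1 codewords.
  weight 1: 1 codewords.
  weight 2: 1 codewords.
  weight 3: 1 codewords.
Minimum distance d = smallest w > 0 with A_w > 0 = 1.
Sanity: Σ A_w = 4 = 2^2 = 4 ✓.


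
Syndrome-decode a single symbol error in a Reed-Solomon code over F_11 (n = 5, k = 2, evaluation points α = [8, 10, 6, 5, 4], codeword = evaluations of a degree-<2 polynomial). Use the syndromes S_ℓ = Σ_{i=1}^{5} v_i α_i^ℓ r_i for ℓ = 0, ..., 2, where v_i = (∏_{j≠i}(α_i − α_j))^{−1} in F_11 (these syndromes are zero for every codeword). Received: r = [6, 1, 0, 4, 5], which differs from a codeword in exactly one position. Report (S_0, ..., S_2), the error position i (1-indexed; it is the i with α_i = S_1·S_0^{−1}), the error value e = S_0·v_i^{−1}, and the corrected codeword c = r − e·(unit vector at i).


S = (1, 5, 3), error at position 4, error magnitude e = 7, c = [6, 1, 0, 8, 5].

Step 1: column multipliers v_i = (∏_{j≠i}(α_i − α_j))^{−1} mod 11.
  i = 1 (α = 8): (8−10)(8−6)(8−5)(8−4) = (−2)·2·3·4 = −48 ≡ 7, so v_1 = 7^{−1} = 8 (mod 11).
  i = 2 (α = 10): (10−8)(10−6)(10−5)(10−4) = 2·4·5·6 = 240 ≡ 9, so v_2 = 9^{−1} = 5 (mod 11).
  i = 3 (α = 6): (6−8)(6−10)(6−5)(6−4) = (−2)·(−4)·1·2 = 16 ≡ 5, so v_3 = 5^{−1} = 9 (mod 11).
  i = 4 (α = 5): (5−8)(5−10)(5−6)(5−4) = (−3)·(−5)·(−1)·1 = −15 ≡ 7, so v_4 = 7^{−1} = 8 (mod 11).
  i = 5 (α = 4): (4−8)(4−10)(4−6)(4−5) = (−4)·(−6)·(−2)·(−1) = 48 ≡ 4, so v_5 = 4^{−1} = 3 (mod 11).
  v = [8, 5, 9, 8, 3].
Step 2: syndromes of r = [6, 1, 0, 4, 5] (all sums mod 11).
  S_0 = Σ v_i r_i = 8·6 + 5·1 + 9·0 + 8·4 + 3·5 = 100 ≡ 1.
  S_1 = Σ v_i α_i r_i = 8·8·6 + 5·10·1 + 9·6·0 + 8·5·4 + 3·4·5 = 654 ≡ 5.
  α_i^2 mod 11 = [9, 1, 3, 3, 5].
  S_2 = Σ v_i α_i^2 r_i = 8·9·6 + 5·1·1 + 9·3·0 + 8·3·4 + 3·5·5 = 608 ≡ 3.
  S = (1, 5, 3) ≠ 0, so r is not a codeword (an error is present).
Step 3: locate the error. For a single error e at position i, S_ℓ = v_i·e·α_i^ℓ, so α_err = S_1/S_0.
  S_0^{−1} = 1^{−1} = 1 (mod 11), so α_err = 5·1 = 5 ≡ 5 = α_4. Error position i = 4.
  Consistency check: S_2/S_1 = 3·9 = 27 ≡ 5 = α_err ✓ (single-error assumption holds).
Step 4: error magnitude e = S_0/v_4 = S_0·∏_{j≠4}(α_4 − α_j) = 1·7 = 7 ≡ 7 (mod 11).
Step 5: correct position 4: c_4 = r_4 − e = 4 − 7 ≡ 8 (mod 11). Hence c = [6, 1, 0, 8, 5].
  Check: interpolating c through the α_i gives m(x) = 4 + 3·x (degree < 2) with m(α_i) = c_i for every i, so c is indeed a codeword.


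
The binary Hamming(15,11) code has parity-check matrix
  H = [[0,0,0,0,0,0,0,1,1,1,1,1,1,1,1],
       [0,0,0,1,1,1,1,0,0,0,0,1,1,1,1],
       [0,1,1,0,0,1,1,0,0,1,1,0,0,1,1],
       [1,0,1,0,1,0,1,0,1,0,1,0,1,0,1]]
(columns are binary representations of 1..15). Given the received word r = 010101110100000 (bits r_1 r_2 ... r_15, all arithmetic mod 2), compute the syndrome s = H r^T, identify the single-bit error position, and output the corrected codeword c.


s = (0, 1, 0, 1)^T, error position = 5, corrected codeword c = 010111110100000

Compute s = H r^T mod 2 one row at a time:
  s_1 = 1 + 0 + 1 + 0 + 0 + 0 + 0 + 0 = 2 ≡ 0 (mod 2).
  s_2 = 1 + 0 + 1 + 1 + 0 + 0 + 0 + 0 = 3 ≡ 1 (mod 2).
  s_3 = 1 + 0 + 1 + 1 + 1 + 0 + 0 + 0 = 4 ≡ 0 (mod 2).
  s_4 = 0 + 0 + 0 + 1 + 0 + 0 + 0 + 0 = 1 ≡ 1 (mod 2).
s = (0, 1, 0, 1)^T — this equals column 5 of H (binary 0101), so error is at position 5.
Correct: flip bit 5 of r = 010101110100000 to get c = 010111110100000.


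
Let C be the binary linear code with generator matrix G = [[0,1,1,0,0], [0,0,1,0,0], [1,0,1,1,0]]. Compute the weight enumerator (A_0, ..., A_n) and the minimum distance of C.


Weight distribution: A_0 = 1, A_1 = 2, A_2 = 2, A_3 = 2, A_4 = 1. Minimum distance d = 1.

Enumerate all 2^3 = 8 messages m ∈ F_2^3.
For each, compute codeword c = mG in F_2^5, then tally its weight.
  m = 000 → c = 00000, weight = 0.
  m = 100 → c = 01100, weight = 2.
  m = 010 → c = 00100, weight = 1.
  m = 110 → c = 01000, weight = 1.
  m = 001 → c = 10110, weight = 3.
  m = 101 → c = 11010, weight = 3.
  m = 011 → c = 10010, weight = 2.
  m = 111 → c = 11110, weight = 4.
Tally weights:
  weight 0: 1 codewords.
  weight 1: 2 codewords.
  weight 2: 2 codewords.
  weight 3: 2 codewords.
  weight 4: 1 codewords.
Minimum distance d = smallest w > 0 with A_w > 0 = 1.
Sanity: Σ A_w = 8 = 2^3 = 8 ✓.


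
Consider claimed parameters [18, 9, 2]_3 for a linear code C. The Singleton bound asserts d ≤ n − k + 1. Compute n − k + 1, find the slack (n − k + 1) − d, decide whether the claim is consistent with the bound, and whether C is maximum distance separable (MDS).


Singleton RHS = n − k + 1 = 10, slack = 8, bound satisfied, not MDS.

Singleton bound: d ≤ n − k + 1.
Here n = 18, k = 9, so n − k + 1 = 10.
Given d = 2, check d ≤ 10: YES.
Slack = (n − k + 1) − d = 8.
The code is NOT MDS (slack = 8 > 0).
Description: the claimed parameters are [18, 9, 2]_3; such a code would be non-MDS.


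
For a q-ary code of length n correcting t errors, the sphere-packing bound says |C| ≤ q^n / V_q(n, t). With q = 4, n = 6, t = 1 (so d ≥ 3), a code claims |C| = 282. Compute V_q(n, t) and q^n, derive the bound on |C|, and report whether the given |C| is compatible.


V_q(n, t) = 19, q^n = 4096, Hamming bound = 215, |C| = 282 > bound (violated).

Step 1: Compute V_q(n, t) = Σ_{j=0}^1 C(n, j) (q−1)^j.
  j = 0: C(6,0)·(3)^0 = 1·1 = 1.
  j = 1: C(6,1)·(3)^1 = 6·3 = 18.
  V_q(n, t) = 1 + 18 = 19.
Step 2: q^n = 4^6 = 4096.
Step 3: Hamming bound ⌊q^n / V_q(n,t)⌋ = ⌊4096/19⌋ = 215.
Step 4: Compare |C| = 282 to 215: violated.
The claimed |C| lies above the Hamming bound, so no 4-ary code of length 6 with d ≥ 3 can have 282 codewords.


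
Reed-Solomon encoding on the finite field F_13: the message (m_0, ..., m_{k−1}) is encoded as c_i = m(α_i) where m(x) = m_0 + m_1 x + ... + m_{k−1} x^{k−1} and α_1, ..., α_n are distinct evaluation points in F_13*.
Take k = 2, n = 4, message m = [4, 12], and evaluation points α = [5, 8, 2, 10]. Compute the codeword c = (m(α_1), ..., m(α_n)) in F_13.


c = [12, 9, 2, 7]

Message polynomial: m(x) = 4 + 12·x (mod 13).
For each evaluation point α_i, compute m(α_i) mod 13:
  α_1 = 5: Horner steps 12 → 12, so m(5) = 12.
  α_2 = 8: Horner steps 12 → 9, so m(8) = 9.
  α_3 = 2: Horner steps 12 → 2, so m(2) = 2.
  α_4 = 10: Horner steps 12 → 7, so m(10) = 7.
Codeword c = [12, 9, 2, 7] ∈ F_13^4.


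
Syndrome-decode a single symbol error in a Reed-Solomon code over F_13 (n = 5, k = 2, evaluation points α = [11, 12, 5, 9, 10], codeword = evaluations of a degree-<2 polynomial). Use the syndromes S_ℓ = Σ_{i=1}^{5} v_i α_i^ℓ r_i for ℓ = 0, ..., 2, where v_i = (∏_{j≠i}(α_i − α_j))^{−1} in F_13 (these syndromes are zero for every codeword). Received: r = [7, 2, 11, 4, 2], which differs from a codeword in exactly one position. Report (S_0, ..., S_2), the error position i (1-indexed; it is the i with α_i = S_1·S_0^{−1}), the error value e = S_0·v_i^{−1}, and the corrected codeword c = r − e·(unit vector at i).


S = (12, 3, 4), error at position 5, error magnitude e = 3, c = [7, 2, 11, 4, 12].

Step 1: column multipliers v_i = (∏_{j≠i}(α_i − α_j))^{−1} mod 13.
  i = 1 (α = 11): (11−12)(11−5)(11−9)(11−10) = (−1)·6·2·1 = −12 ≡ 1, so v_1 = 1^{−1} = 1 (mod 13).
  i = 2 (α = 12): (12−11)(12−5)(12−9)(12−10) = 1·7·3·2 = 42 ≡ 3, so v_2 = 3^{−1} = 9 (mod 13).
  i = 3 (α = 5): (5−11)(5−12)(5−9)(5−10) = (−6)·(−7)·(−4)·(−5) = 840 ≡ 8, so v_3 = 8^{−1} = 5 (mod 13).
  i = 4 (α = 9): (9−11)(9−12)(9−5)(9−10) = (−2)·(−3)·4·(−1) = −24 ≡ 2, so v_4 = 2^{−1} = 7 (mod 13).
  i = 5 (α = 10): (10−11)(10−12)(10−5)(10−9) = (−1)·(−2)·5·1 = 10 ≡ 10, so v_5 = 10^{−1} = 4 (mod 13).
  v = [1, 9, 5, 7, 4].
Step 2: syndromes of r = [7, 2, 11, 4, 2] (all sums mod 13).
  S_0 = Σ v_i r_i = 1·7 + 9·2 + 5·11 + 7·4 + 4·2 = 116 ≡ 12.
  S_1 = Σ v_i α_i r_i = 1·11·7 + 9·12·2 + 5·5·11 + 7·9·4 + 4·10·2 = 900 ≡ 3.
  α_i^2 mod 13 = [4, 1, 12, 3, 9].
  S_2 = Σ v_i α_i^2 r_i = 1·4·7 + 9·1·2 + 5·12·11 + 7·3·4 + 4·9·2 = 862 ≡ 4.
  S = (12, 3, 4) ≠ 0, so r is not a codeword (an error is present).
Step 3: locate the error. For a single error e at position i, S_ℓ = v_i·e·α_i^ℓ, so α_err = S_1/S_0.
  S_0^{−1} = 12^{−1} = 12 (mod 13), so α_err = 3·12 = 36 ≡ 10 = α_5. Error position i = 5.
  Consistency check: S_2/S_1 = 4·9 = 36 ≡ 10 = α_err ✓ (single-error assumption holds).
Step 4: error magnitude e = S_0/v_5 = S_0·∏_{j≠5}(α_5 − α_j) = 12·10 = 120 ≡ 3 (mod 13).
Step 5: correct position 5: c_5 = r_5 − e = 2 − 3 ≡ 12 (mod 13). Hence c = [7, 2, 11, 4, 12].
  Check: interpolating c through the α_i gives m(x) = 10 + 8·x (degree < 2) with m(α_i) = c_i for every i, so c is indeed a codeword.


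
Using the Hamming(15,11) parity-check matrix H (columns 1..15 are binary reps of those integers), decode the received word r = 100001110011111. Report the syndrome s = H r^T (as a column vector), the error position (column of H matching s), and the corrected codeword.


s = (0, 0, 1, 1)^T, error position = 3, corrected codeword c = 101001110011111

Compute s = H r^T mod 2 one row at a time:
  s_1 = 1 + 0 + 0 + 1 + 1 + 1 + 1 + 1 = 6 ≡ 0 (mod 2).
  s_2 = 0 + 0 + 1 + 1 + 1 + 1 + 1 + 1 = 6 ≡ 0 (mod 2).
  s_3 = 0 + 0 + 1 + 1 + 0 + 1 + 1 + 1 = 5 ≡ 1 (mod 2).
  s_4 = 1 + 0 + 0 + 1 + 0 + 1 + 1 + 1 = 5 ≡ 1 (mod 2).
s = (0, 0, 1, 1)^T — this equals column 3 of H (binary 0011), so error is at position 3.
Correct: flip bit 3 of r = 100001110011111 to get c = 101001110011111.


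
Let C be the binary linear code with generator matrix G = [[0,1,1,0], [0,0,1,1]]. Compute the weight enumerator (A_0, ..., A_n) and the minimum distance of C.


Weight distribution: A_0 = 1, A_2 = 3. Minimum distance d = 2.

Enumerate all 2^2 = 4 messages m ∈ F_2^2.
For each, compute codeword c = mG in F_2^4, then tally its weight.
  m = 00 → c = 0000, weight = 0.
  m = 10 → c = 0110, weight = 2.
  m = 01 → c = 0011, weight = 2.
  m = 11 → c = 0101, weight = 2.
Tally weights:
  weight 0: 1 codewords.
  weight 2: 3 codewords.
Minimum distance d = smallest w > 0 with A_w > 0 = 2.
Sanity: Σ A_w = 4 = 2^2 = 4 ✓.


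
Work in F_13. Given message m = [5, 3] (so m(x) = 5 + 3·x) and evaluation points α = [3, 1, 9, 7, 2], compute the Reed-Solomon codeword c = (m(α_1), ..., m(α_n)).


c = [1, 8, 6, 0, 11]

Message polynomial: m(x) = 5 + 3·x (mod 13).
For each evaluation point α_i, compute m(α_i) mod 13:
  α_1 = 3: Horner steps 3 → 1, so m(3) = 1.
  α_2 = 1: Horner steps 3 → 8, so m(1) = 8.
  α_3 = 9: Horner steps 3 → 6, so m(9) = 6.
  α_4 = 7: Horner steps 3 → 0, so m(7) = 0.
  α_5 = 2: Horner steps 3 → 11, so m(2) = 11.
Codeword c = [1, 8, 6, 0, 11] ∈ F_13^5.


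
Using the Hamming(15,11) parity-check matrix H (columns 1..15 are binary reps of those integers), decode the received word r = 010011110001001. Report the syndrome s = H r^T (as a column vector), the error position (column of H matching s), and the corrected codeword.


s = (1, 1, 0, 1)^T, error position = 13, corrected codeword c = 010011110001101

Compute s = H r^T mod 2 one row at a time:
  s_1 = 1 + 0 + 0 + 0 + 1 + 0 + 0 + 1 = 3 ≡ 1 (mod 2).
  s_2 = 0 + 1 + 1 + 1 + 1 + 0 + 0 + 1 = 5 ≡ 1 (mod 2).
  s_3 = 1 + 0 + 1 + 1 + 0 + 0 + 0 + 1 = 4 ≡ 0 (mod 2).
  s_4 = 0 + 0 + 1 + 1 + 0 + 0 + 0 + 1 = 3 ≡ 1 (mod 2).
s = (1, 1, 0, 1)^T — this equals column 13 of H (binary 1101), so error is at position 13.
Correct: flip bit 13 of r = 010011110001001 to get c = 010011110001101.


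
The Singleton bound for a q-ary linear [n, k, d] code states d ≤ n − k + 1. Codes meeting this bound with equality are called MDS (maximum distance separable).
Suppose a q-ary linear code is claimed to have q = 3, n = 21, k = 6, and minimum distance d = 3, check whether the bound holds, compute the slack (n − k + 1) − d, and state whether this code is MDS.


Singleton RHS = n − k + 1 = 16, slack = 13, bound satisfied, not MDS.

Singleton bound: d ≤ n − k + 1.
Here n = 21, k = 6, so n − k + 1 = 16.
Given d = 3, check d ≤ 16: YES.
Slack = (n − k + 1) − d = 13.
The code is NOT MDS (slack = 13 > 0).
Description: the claimed parameters are [21, 6, 3]_3; such a code would be non-MDS.


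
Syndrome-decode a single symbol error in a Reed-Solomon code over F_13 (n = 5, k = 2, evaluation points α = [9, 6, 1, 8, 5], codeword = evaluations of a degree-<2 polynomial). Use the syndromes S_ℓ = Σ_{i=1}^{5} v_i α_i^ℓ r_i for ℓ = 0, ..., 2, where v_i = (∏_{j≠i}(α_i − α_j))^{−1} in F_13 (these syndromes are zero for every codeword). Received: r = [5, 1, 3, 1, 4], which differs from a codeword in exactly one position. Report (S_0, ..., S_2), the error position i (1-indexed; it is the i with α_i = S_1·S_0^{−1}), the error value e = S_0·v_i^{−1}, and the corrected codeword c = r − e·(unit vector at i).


S = (11, 10, 2), error at position 4, error magnitude e = 6, c = [5, 1, 3, 8, 4].

Step 1: column multipliers v_i = (∏_{j≠i}(α_i − α_j))^{−1} mod 13.
  i = 1 (α = 9): (9−6)(9−1)(9−8)(9−5) = 3·8·1·4 = 96 ≡ 5, so v_1 = 5^{−1} = 8 (mod 13).
  i = 2 (α = 6): (6−9)(6−1)(6−8)(6−5) = (−3)·5·(−2)·1 = 30 ≡ 4, so v_2 = 4^{−1} = 10 (mod 13).
  i = 3 (α = 1): (1−9)(1−6)(1−8)(1−5) = (−8)·(−5)·(−7)·(−4) = 1120 ≡ 2, so v_3 = 2^{−1} = 7 (mod 13).
  i = 4 (α = 8): (8−9)(8−6)(8−1)(8−5) = (−1)·2·7·3 = −42 ≡ 10, so v_4 = 10^{−1} = 4 (mod 13).
  i = 5 (α = 5): (5−9)(5−6)(5−1)(5−8) = (−4)·(−1)·4·(−3) = −48 ≡ 4, so v_5 = 4^{−1} = 10 (mod 13).
  v = [8, 10, 7, 4, 10].
Step 2: syndromes of r = [5, 1, 3, 1, 4] (all sums mod 13).
  S_0 = Σ v_i r_i = 8·5 + 10·1 + 7·3 + 4·1 + 10·4 = 115 ≡ 11.
  S_1 = Σ v_i α_i r_i = 8·9·5 + 10·6·1 + 7·1·3 + 4·8·1 + 10·5·4 = 673 ≡ 10.
  α_i^2 mod 13 = [3, 10, 1, 12, 12].
  S_2 = Σ v_i α_i^2 r_i = 8·3·5 + 10·10·1 + 7·1·3 + 4·12·1 + 10·12·4 = 769 ≡ 2.
  S = (11, 10, 2) ≠ 0, so r is not a codeword (an error is present).
Step 3: locate the error. For a single error e at position i, S_ℓ = v_i·e·α_i^ℓ, so α_err = S_1/S_0.
  S_0^{−1} = 11^{−1} = 6 (mod 13), so α_err = 10·6 = 60 ≡ 8 = α_4. Error position i = 4.
  Consistency check: S_2/S_1 = 2·4 = 8 ≡ 8 = α_err ✓ (single-error assumption holds).
Step 4: error magnitude e = S_0/v_4 = S_0·∏_{j≠4}(α_4 − α_j) = 11·10 = 110 ≡ 6 (mod 13).
Step 5: correct position 4: c_4 = r_4 − e = 1 − 6 ≡ 8 (mod 13). Hence c = [5, 1, 3, 8, 4].
  Check: interpolating c through the α_i gives m(x) = 6 + 10·x (degree < 2) with m(α_i) = c_i for every i, so c is indeed a codeword.


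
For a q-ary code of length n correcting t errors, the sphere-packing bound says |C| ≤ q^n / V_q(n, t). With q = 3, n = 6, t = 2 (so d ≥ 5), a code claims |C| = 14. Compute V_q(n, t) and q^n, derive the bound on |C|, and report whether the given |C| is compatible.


V_q(n, t) = 73, q^n = 729, Hamming bound = 9, |C| = 14 > bound (violated).

Step 1: Compute V_q(n, t) = Σ_{j=0}^2 C(n, j) (q−1)^j.
  j = 0: C(6,0)·(2)^0 = 1·1 = 1.
  j = 1: C(6,1)·(2)^1 = 6·2 = 12.
  j = 2: C(6,2)·(2)^2 = 15·4 = 60.
  V_q(n, t) = 1 + 12 + 60 = 73.
Step 2: q^n = 3^6 = 729.
Step 3: Hamming bound ⌊q^n / V_q(n,t)⌋ = ⌊729/73⌋ = 9.
Step 4: Compare |C| = 14 to 9: violated.
The claimed |C| lies above the Hamming bound, so no 3-ary code of length 6 with d ≥ 5 can have 14 codewords.


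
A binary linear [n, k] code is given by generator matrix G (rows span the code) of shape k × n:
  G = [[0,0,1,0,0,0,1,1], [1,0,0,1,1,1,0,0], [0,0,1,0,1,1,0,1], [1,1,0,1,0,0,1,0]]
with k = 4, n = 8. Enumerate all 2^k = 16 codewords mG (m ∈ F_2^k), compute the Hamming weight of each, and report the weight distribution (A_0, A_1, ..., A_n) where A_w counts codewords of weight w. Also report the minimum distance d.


Weight distribution: A_0 = 1, A_1 = 1, A_3 = 3, A_4 = 6, A_5 = 3, A_7 = 1, A_8 = 1. Minimum distance d = 1.

Enumerate all 2^4 = 16 messages m ∈ F_2^4.
For each, compute codeword c = mG in F_2^8, then tally its weight.
  m = 0000 → c = 00000000, weight = 0.
  m = 1000 → c = 00100011, weight = 3.
  m = 0100 → c = 10011100, weight = 4.
  m = 1100 → c = 10111111, weight = 7.
  m = 0010 → c = 00101101, weight = 4.
  m = 1010 → c = 00001110, weight = 3.
  m = 0110 → c = 10110001, weight = 4.
  m = 1110 → c = 10010010, weight = 3.
  m = 0001 → c = 11010010, weight = 4.
  m = 1001 → c = 11110001, weight = 5.
  m = 0101 → c = 01001110, weight = 4.
  m = 1101 → c = 01101101, weight = 5.
  m = 0011 → c = 11111111, weight = 8.
  m = 1011 → c = 11011100, weight = 5.
  m = 0111 → c = 01100011, weight = 4.
  m = 1111 → c = 01000000, weight = 1.
Tally weights:
  weight 0: 1 codewords.
  weight 1: 1 codewords.
  weight 3: 3 codewords.
  weight 4: 6 codewords.
  weight 5: 3 codewords.
  weight 7: 1 codewords.
  weight 8: 1 codewords.
Minimum distance d = smallest w > 0 with A_w > 0 = 1.
Sanity: Σ A_w = 16 = 2^4 = 16 ✓.


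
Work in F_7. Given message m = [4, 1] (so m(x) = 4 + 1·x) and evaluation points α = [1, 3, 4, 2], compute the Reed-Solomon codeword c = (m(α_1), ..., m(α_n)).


c = [5, 0, 1, 6]

Message polynomial: m(x) = 4 + 1·x (mod 7).
For each evaluation point α_i, compute m(α_i) mod 7:
  α_1 = 1: Horner steps 1 → 5, so m(1) = 5.
  α_2 = 3: Horner steps 1 → 0, so m(3) = 0.
  α_3 = 4: Horner steps 1 → 1, so m(4) = 1.
  α_4 = 2: Horner steps 1 → 6, so m(2) = 6.
Codeword c = [5, 0, 1, 6] ∈ F_7^4.


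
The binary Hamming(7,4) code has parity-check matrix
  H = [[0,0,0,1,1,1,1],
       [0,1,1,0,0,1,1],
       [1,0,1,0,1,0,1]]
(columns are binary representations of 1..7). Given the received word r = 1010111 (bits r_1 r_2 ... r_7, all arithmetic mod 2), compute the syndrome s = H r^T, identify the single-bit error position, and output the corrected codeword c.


s = (1, 1, 0)^T, error position = 6, corrected codeword c = 1010101

Compute s = H r^T mod 2 one row at a time:
  s_1 = 0 + 1 + 1 + 1 = 3 ≡ 1 (mod 2).
  s_2 = 0 + 1 + 1 + 1 = 3 ≡ 1 (mod 2).
  s_3 = 1 + 1 + 1 + 1 = 4 ≡ 0 (mod 2).
s = (1, 1, 0)^T — this equals column 6 of H (binary 110), so error is at position 6.
Correct: flip bit 6 of r = 1010111 to get c = 1010101.


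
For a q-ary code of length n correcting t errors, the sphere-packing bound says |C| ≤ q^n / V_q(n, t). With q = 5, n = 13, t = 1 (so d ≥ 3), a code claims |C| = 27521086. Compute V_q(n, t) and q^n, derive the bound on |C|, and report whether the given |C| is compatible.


V_q(n, t) = 53, q^n = 1220703125, Hamming bound = 23032134, |C| = 27521086 > bound (violated).

Step 1: Compute V_q(n, t) = Σ_{j=0}^1 C(n, j) (q−1)^j.
  j = 0: C(13,0)·(4)^0 = 1·1 = 1.
  j = 1: C(13,1)·(4)^1 = 13·4 = 52.
  V_q(n, t) = 1 + 52 = 53.
Step 2: q^n = 5^13 = 1220703125.
Step 3: Hamming bound ⌊q^n / V_q(n,t)⌋ = ⌊1220703125/53⌋ = 23032134.
Step 4: Compare |C| = 27521086 to 23032134: violated.
The claimed |C| lies above the Hamming bound, so no 5-ary code of length 13 with d ≥ 3 can have 27521086 codewords.


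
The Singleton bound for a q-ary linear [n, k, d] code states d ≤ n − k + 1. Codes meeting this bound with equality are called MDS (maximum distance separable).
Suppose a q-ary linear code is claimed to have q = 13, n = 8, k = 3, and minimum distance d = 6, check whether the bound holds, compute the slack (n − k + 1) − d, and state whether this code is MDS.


Singleton RHS = n − k + 1 = 6, slack = 0, bound satisfied, MDS.

Singleton bound: d ≤ n − k + 1.
Here n = 8, k = 3, so n − k + 1 = 6.
Given d = 6, check d ≤ 6: YES.
Slack = (n − k + 1) − d = 0.
The code is MDS (slack = 0).
Description: the claimed parameters are [8, 3, 6]_13; such a code would be MDS (meets Singleton bound).


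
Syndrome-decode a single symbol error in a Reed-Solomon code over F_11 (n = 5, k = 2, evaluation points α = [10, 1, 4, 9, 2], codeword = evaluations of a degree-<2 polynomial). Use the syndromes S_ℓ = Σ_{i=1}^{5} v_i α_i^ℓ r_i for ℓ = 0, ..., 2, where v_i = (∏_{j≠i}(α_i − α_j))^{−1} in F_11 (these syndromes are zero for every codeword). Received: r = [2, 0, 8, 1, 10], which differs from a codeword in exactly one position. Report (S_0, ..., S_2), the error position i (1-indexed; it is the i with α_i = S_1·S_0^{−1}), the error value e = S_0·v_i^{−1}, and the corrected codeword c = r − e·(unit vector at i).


S = (7, 8, 6), error at position 4, error magnitude e = 9, c = [2, 0, 8, 3, 10].

Step 1: column multipliers v_i = (∏_{j≠i}(α_i − α_j))^{−1} mod 11.
  i = 1 (α = 10): (10−1)(10−4)(10−9)(10−2) = 9·6·1·8 = 432 ≡ 3, so v_1 = 3^{−1} = 4 (mod 11).
  i = 2 (α = 1): (1−10)(1−4)(1−9)(1−2) = (−9)·(−3)·(−8)·(−1) = 216 ≡ 7, so v_2 = 7^{−1} = 8 (mod 11).
  i = 3 (α = 4): (4−10)(4−1)(4−9)(4−2) = (−6)·3·(−5)·2 = 180 ≡ 4, so v_3 = 4^{−1} = 3 (mod 11).
  i = 4 (α = 9): (9−10)(9−1)(9−4)(9−2) = (−1)·8·5·7 = −280 ≡ 6, so v_4 = 6^{−1} = 2 (mod 11).
  i = 5 (α = 2): (2−10)(2−1)(2−4)(2−9) = (−8)·1·(−2)·(−7) = −112 ≡ 9, so v_5 = 9^{−1} = 5 (mod 11).
  v = [4, 8, 3, 2, 5].
Step 2: syndromes of r = [2, 0, 8, 1, 10] (all sums mod 11).
  S_0 = Σ v_i r_i = 4·2 + 8·0 + 3·8 + 2·1 + 5·10 = 84 ≡ 7.
  S_1 = Σ v_i α_i r_i = 4·10·2 + 8·1·0 + 3·4·8 + 2·9·1 + 5·2·10 = 294 ≡ 8.
  α_i^2 mod 11 = [1, 1, 5, 4, 4].
  S_2 = Σ v_i α_i^2 r_i = 4·1·2 + 8·1·0 + 3·5·8 + 2·4·1 + 5·4·10 = 336 ≡ 6.
  S = (7, 8, 6) ≠ 0, so r is not a codeword (an error is present).
Step 3: locate the error. For a single error e at position i, S_ℓ = v_i·e·α_i^ℓ, so α_err = S_1/S_0.
  S_0^{−1} = 7^{−1} = 8 (mod 11), so α_err = 8·8 = 64 ≡ 9 = α_4. Error position i = 4.
  Consistency check: S_2/S_1 = 6·7 = 42 ≡ 9 = α_err ✓ (single-error assumption holds).
Step 4: error magnitude e = S_0/v_4 = S_0·∏_{j≠4}(α_4 − α_j) = 7·6 = 42 ≡ 9 (mod 11).
Step 5: correct position 4: c_4 = r_4 − e = 1 − 9 ≡ 3 (mod 11). Hence c = [2, 0, 8, 3, 10].
  Check: interpolating c through the α_i gives m(x) = 1 + 10·x (degree < 2) with m(α_i) = c_i for every i, so c is indeed a codeword.
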